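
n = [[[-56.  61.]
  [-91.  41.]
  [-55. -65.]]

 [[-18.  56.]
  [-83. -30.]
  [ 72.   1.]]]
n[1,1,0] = -83.0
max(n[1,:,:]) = 72.0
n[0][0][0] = -56.0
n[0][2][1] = -65.0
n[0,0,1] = 61.0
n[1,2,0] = 72.0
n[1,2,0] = 72.0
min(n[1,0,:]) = -18.0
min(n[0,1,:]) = -91.0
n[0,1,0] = -91.0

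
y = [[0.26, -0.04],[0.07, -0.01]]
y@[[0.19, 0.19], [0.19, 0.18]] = [[0.04,0.04], [0.01,0.01]]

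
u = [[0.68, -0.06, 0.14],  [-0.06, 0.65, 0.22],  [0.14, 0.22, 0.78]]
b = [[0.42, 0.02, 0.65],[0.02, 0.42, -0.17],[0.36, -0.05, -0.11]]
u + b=[[1.10, -0.04, 0.79], [-0.04, 1.07, 0.05], [0.5, 0.17, 0.67]]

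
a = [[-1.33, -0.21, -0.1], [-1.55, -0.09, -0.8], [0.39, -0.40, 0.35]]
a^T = [[-1.33, -1.55, 0.39], [-0.21, -0.09, -0.40], [-0.10, -0.80, 0.35]]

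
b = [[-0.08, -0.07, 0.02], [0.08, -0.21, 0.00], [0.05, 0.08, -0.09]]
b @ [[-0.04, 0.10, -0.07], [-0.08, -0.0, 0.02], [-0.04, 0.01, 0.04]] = [[0.01, -0.01, 0.01], [0.01, 0.01, -0.01], [-0.0, 0.0, -0.01]]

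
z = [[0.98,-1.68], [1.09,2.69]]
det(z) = 4.47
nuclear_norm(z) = 4.60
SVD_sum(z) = [[-0.24, -1.49], [0.44, 2.79]] + [[1.22,-0.19],  [0.65,-0.10]]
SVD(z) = [[-0.47, 0.88], [0.88, 0.47]] @ diag([3.203471822339206, 1.3945494912260106]) @ [[0.16, 0.99], [0.99, -0.16]]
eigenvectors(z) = [[0.78+0.00j, (0.78-0j)], [(-0.4-0.49j), -0.40+0.49j]]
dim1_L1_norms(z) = [2.66, 3.78]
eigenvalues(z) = [(1.84+1.05j), (1.84-1.05j)]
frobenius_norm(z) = 3.49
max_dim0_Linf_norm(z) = 2.69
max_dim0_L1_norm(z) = 4.37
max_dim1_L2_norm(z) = 2.9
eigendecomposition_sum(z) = [[0.49+1.27j, -0.84+1.47j], [0.54-0.95j, 1.34-0.22j]] + [[0.49-1.27j, (-0.84-1.47j)], [0.54+0.95j, (1.35+0.22j)]]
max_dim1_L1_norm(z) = 3.78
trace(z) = 3.67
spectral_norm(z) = 3.20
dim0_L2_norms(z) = [1.47, 3.17]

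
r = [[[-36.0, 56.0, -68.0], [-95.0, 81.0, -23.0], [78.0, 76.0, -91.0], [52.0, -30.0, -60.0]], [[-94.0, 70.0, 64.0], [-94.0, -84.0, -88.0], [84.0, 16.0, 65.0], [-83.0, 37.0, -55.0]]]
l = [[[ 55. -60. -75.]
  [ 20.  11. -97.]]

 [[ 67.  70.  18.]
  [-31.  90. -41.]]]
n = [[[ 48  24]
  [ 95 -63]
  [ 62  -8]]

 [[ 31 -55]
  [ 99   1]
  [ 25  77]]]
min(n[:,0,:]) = -55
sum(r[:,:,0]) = -188.0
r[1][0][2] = 64.0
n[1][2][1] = 77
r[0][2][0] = 78.0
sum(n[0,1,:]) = 32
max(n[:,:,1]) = 77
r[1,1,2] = -88.0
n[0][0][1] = 24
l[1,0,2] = 18.0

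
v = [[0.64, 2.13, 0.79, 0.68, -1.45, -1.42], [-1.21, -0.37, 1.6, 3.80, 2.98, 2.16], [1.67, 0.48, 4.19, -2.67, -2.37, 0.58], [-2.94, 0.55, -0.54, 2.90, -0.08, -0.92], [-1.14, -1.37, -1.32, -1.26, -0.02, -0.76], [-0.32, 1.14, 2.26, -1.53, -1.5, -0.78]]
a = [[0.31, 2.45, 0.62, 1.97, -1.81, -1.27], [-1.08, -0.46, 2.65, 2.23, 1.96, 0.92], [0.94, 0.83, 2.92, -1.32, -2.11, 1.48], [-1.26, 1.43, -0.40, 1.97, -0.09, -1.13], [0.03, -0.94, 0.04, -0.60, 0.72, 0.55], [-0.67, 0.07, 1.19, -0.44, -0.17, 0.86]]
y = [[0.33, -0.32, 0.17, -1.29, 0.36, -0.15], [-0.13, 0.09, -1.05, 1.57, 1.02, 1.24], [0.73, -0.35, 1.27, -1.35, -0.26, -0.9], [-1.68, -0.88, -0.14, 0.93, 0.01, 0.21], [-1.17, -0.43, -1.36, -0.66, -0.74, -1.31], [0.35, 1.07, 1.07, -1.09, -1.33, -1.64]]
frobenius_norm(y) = 5.65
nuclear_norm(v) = 20.91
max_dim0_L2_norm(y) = 2.91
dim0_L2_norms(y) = [2.23, 1.53, 2.4, 2.91, 1.89, 2.61]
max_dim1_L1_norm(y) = 6.55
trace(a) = 6.32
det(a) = -0.00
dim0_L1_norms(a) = [4.29, 6.18, 7.82, 8.53, 6.86, 6.21]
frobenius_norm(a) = 8.10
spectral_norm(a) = 4.83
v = y + a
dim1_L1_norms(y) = [2.62, 5.1, 4.86, 3.85, 5.67, 6.55]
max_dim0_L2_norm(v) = 5.86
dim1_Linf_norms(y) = [1.29, 1.57, 1.35, 1.68, 1.36, 1.64]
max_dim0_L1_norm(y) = 6.89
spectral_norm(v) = 7.87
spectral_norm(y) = 4.39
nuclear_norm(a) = 15.03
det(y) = 2.91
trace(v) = 6.56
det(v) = -122.21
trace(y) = 0.24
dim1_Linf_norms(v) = [2.13, 3.8, 4.19, 2.94, 1.37, 2.26]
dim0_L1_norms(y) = [4.39, 3.14, 5.06, 6.89, 3.72, 5.45]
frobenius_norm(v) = 10.64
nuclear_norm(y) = 10.90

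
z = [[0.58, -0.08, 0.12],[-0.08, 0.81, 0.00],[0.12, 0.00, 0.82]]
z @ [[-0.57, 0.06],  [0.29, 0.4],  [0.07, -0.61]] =[[-0.35, -0.07], [0.28, 0.32], [-0.01, -0.49]]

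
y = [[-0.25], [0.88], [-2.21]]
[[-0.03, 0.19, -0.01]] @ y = [[0.2]]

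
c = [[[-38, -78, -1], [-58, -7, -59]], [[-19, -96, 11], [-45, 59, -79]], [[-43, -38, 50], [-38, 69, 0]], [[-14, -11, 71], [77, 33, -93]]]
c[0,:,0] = [-38, -58]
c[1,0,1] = -96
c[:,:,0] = [[-38, -58], [-19, -45], [-43, -38], [-14, 77]]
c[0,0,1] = -78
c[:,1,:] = [[-58, -7, -59], [-45, 59, -79], [-38, 69, 0], [77, 33, -93]]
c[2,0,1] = -38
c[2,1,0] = -38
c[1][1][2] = -79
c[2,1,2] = 0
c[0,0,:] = [-38, -78, -1]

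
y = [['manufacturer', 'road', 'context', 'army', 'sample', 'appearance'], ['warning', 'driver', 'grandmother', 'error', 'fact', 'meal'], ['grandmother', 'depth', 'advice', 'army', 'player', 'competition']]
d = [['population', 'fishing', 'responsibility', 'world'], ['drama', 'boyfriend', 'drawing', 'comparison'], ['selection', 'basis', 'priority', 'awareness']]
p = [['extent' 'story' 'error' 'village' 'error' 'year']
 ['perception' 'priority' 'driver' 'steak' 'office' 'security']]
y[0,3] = 'army'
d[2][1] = 'basis'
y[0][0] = 'manufacturer'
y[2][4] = 'player'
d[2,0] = 'selection'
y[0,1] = 'road'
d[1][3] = 'comparison'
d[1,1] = 'boyfriend'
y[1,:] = ['warning', 'driver', 'grandmother', 'error', 'fact', 'meal']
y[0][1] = 'road'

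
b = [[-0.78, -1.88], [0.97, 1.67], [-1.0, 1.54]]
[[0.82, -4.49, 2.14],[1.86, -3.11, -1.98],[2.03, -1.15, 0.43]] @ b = [[-7.13, -5.74], [-2.49, -11.74], [-3.13, -5.07]]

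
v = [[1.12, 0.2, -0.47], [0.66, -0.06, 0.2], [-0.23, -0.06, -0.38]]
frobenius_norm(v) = 1.48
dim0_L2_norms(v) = [1.32, 0.22, 0.64]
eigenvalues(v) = [1.29, -0.2, -0.4]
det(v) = 0.11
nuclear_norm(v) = 2.07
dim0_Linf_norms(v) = [1.12, 0.2, 0.47]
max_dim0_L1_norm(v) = 2.01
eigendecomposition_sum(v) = [[1.15, 0.18, -0.30], [0.54, 0.09, -0.14], [-0.18, -0.03, 0.05]] + [[-0.01,0.04,0.07], [0.05,-0.23,-0.39], [-0.0,0.02,0.04]] + [[-0.02,-0.03,-0.24],[0.07,0.08,0.73],[-0.05,-0.05,-0.46]]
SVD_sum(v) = [[1.17,0.14,-0.26], [0.57,0.07,-0.13], [-0.14,-0.02,0.03]] + [[-0.05, 0.03, -0.21],[0.08, -0.04, 0.34],[-0.09, 0.05, -0.4]] + [[-0.0, 0.03, 0.00], [0.01, -0.09, -0.01], [0.01, -0.09, -0.01]]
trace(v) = 0.68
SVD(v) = [[-0.89, 0.38, -0.24], [-0.44, -0.60, 0.67], [0.11, 0.70, 0.7]] @ diag([1.3546237504167944, 0.5855420344158822, 0.13241986534824746]) @ [[-0.97,-0.12,0.22], [-0.23,0.12,-0.97], [0.09,-0.99,-0.14]]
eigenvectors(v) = [[-0.9, -0.18, 0.27], [-0.42, 0.98, -0.81], [0.14, -0.09, 0.52]]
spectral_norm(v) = 1.35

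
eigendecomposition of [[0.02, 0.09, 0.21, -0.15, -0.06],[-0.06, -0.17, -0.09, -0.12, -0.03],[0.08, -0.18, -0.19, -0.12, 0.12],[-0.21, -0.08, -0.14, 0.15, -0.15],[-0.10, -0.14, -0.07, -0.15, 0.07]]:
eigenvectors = [[-0.51, -0.45, 0.67, -0.1, -0.58], [-0.07, 0.42, 0.07, 0.70, -0.08], [-0.26, 0.74, -0.70, -0.59, 0.13], [0.81, 0.16, 0.19, -0.38, 0.18], [-0.14, 0.23, 0.17, -0.11, 0.78]]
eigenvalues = [0.36, -0.33, -0.25, -0.02, 0.11]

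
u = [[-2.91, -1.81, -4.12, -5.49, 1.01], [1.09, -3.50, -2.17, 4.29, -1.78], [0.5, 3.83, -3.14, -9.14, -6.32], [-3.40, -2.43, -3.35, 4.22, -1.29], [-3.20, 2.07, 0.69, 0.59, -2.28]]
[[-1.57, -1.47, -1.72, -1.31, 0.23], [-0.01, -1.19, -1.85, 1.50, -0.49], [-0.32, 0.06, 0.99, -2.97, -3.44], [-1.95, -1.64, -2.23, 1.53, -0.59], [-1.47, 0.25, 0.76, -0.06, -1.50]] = u@[[0.45,0.08,0.04,0.01,0.10], [0.08,0.18,0.25,-0.02,0.01], [0.04,0.25,0.37,-0.08,-0.07], [0.01,-0.02,-0.08,0.31,0.05], [0.1,0.01,-0.07,0.05,0.52]]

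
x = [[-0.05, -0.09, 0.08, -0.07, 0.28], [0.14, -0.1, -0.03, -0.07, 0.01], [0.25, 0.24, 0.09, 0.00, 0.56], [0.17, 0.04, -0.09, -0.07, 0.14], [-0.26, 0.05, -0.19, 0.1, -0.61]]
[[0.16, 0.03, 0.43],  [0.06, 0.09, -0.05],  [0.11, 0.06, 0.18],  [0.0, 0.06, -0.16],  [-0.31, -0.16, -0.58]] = x@[[0.11, 0.39, -0.68],[-0.55, -0.28, -1.02],[0.37, 0.03, 1.11],[0.09, -0.06, 0.46],[0.32, 0.05, 0.89]]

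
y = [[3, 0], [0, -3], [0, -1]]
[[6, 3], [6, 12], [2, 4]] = y @ [[2, 1], [-2, -4]]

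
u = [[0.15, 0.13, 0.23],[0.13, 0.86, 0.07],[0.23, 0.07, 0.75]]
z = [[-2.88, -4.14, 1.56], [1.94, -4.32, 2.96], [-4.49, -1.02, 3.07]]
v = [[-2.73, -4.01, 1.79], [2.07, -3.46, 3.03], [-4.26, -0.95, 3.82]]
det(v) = 81.79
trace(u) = 1.76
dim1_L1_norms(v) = [8.53, 8.56, 9.03]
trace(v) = -2.37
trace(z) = -4.13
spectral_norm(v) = 7.64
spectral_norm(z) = 7.72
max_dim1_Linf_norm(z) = 4.49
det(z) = 75.83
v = u + z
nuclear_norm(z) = 14.77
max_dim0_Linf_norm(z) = 4.49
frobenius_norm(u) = 1.21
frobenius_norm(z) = 9.47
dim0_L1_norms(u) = [0.51, 1.06, 1.05]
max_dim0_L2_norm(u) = 0.87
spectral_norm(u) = 0.96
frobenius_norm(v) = 9.26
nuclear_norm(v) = 14.63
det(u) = 0.04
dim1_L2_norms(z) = [5.28, 5.58, 5.53]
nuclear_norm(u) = 1.76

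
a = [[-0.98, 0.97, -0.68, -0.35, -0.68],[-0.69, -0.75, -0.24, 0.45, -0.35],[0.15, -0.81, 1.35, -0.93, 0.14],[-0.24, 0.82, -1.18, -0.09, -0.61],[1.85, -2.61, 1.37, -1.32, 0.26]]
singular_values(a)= [4.44, 1.27, 1.2, 1.18, 0.03]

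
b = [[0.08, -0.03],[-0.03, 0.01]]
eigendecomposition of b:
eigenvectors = [[0.94, 0.35], [-0.35, 0.94]]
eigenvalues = [0.09, -0.0]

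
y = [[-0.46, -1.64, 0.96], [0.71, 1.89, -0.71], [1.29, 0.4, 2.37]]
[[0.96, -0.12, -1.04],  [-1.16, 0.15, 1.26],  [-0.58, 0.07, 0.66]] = y@ [[0.08, -0.01, -0.08], [-0.71, 0.09, 0.77], [-0.17, 0.02, 0.19]]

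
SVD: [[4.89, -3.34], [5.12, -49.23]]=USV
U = [[0.08, 1.00], [1.00, -0.08]]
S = [49.64, 4.5]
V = [[0.11, -0.99],[0.99, 0.11]]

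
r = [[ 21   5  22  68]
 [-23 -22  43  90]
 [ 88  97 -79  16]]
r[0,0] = 21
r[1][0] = -23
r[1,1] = -22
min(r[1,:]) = -23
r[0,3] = 68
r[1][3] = 90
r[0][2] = 22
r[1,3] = 90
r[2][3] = 16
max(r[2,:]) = 97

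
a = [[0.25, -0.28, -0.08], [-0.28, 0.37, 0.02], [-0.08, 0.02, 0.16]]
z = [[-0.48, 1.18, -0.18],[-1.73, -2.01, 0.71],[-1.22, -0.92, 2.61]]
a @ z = [[0.46, 0.93, -0.45], [-0.53, -1.09, 0.37], [-0.19, -0.28, 0.45]]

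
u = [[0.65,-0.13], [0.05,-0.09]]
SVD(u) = [[-0.99, -0.1],  [-0.10, 0.99]] @ diag([0.6662647047156228, 0.07804705792151304]) @ [[-0.98, 0.21], [-0.21, -0.98]]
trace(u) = 0.56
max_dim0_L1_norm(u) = 0.7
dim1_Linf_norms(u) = [0.65, 0.09]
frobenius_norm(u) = 0.67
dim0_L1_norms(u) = [0.7, 0.22]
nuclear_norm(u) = 0.74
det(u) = -0.05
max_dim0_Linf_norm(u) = 0.65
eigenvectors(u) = [[1.00, 0.18], [0.07, 0.98]]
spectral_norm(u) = 0.67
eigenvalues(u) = [0.64, -0.08]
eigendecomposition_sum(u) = [[0.65, -0.12], [0.04, -0.01]] + [[0.00, -0.01],  [0.01, -0.08]]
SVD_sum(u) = [[0.65,-0.14], [0.07,-0.01]] + [[0.0,0.01], [-0.02,-0.08]]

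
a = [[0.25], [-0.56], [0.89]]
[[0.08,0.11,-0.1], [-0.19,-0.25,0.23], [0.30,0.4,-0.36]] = a@ [[0.34, 0.45, -0.41]]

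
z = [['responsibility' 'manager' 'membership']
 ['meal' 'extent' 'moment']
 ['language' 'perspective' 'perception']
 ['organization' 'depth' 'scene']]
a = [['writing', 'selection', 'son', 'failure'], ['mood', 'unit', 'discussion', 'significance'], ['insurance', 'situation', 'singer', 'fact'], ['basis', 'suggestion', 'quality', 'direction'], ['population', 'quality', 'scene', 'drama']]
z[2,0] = 'language'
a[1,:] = ['mood', 'unit', 'discussion', 'significance']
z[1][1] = 'extent'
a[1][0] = 'mood'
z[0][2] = 'membership'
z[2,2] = 'perception'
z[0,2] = 'membership'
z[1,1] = 'extent'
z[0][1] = 'manager'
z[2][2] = 'perception'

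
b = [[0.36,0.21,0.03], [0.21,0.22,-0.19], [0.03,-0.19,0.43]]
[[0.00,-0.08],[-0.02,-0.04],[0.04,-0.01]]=b @ [[-0.03,-0.08],[0.05,-0.21],[0.11,-0.1]]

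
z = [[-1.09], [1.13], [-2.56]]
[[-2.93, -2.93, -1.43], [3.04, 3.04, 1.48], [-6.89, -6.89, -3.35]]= z@[[2.69,2.69,1.31]]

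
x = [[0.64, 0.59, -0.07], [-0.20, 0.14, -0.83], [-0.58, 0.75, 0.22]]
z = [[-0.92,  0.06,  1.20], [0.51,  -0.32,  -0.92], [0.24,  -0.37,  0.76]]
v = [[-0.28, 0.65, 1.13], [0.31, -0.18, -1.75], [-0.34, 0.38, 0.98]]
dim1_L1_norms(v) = [2.06, 2.24, 1.7]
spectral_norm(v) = 2.44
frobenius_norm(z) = 2.07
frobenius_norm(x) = 1.57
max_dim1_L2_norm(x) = 0.97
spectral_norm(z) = 1.91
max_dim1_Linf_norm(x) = 0.83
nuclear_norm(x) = 2.71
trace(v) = 0.52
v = z + x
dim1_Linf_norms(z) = [1.2, 0.92, 0.76]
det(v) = 0.12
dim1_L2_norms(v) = [1.33, 1.79, 1.1]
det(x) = 0.73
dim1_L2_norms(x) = [0.87, 0.87, 0.97]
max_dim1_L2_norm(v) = 1.79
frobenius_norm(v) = 2.49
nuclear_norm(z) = 2.91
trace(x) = 1.00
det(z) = 0.37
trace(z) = -0.48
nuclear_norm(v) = 3.00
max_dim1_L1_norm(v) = 2.24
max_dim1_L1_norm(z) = 2.18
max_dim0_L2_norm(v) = 2.3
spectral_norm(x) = 0.99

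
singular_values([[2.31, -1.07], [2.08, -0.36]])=[3.28, 0.43]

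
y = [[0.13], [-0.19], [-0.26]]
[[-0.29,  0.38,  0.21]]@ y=[[-0.16]]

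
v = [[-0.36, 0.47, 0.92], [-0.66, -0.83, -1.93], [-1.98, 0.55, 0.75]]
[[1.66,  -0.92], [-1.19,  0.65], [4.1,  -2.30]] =v @[[-1.73, 0.97], [-1.01, 0.56], [1.64, -0.91]]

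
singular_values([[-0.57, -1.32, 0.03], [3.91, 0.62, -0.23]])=[4.05, 1.19]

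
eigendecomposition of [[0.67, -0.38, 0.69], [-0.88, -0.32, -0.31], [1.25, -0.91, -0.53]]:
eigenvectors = [[0.68, -0.49, -0.41], [-0.42, -0.52, -0.12], [0.60, 0.70, 0.91]]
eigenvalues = [1.52, -0.73, -0.97]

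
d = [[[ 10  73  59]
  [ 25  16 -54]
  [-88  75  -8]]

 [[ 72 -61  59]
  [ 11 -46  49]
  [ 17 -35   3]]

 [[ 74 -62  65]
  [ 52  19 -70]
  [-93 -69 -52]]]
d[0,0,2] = 59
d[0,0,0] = 10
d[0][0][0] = 10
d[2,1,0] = 52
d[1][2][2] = 3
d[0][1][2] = -54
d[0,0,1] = 73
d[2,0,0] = 74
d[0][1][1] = 16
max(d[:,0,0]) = 74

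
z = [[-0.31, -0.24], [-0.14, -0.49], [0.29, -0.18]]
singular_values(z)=[0.61, 0.39]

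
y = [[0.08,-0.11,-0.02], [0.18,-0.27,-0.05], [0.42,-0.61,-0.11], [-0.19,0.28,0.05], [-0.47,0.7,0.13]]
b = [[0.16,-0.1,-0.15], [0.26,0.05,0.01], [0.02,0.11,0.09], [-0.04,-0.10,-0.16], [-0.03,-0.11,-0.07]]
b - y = [[0.08, 0.01, -0.13], [0.08, 0.32, 0.06], [-0.4, 0.72, 0.2], [0.15, -0.38, -0.21], [0.44, -0.81, -0.20]]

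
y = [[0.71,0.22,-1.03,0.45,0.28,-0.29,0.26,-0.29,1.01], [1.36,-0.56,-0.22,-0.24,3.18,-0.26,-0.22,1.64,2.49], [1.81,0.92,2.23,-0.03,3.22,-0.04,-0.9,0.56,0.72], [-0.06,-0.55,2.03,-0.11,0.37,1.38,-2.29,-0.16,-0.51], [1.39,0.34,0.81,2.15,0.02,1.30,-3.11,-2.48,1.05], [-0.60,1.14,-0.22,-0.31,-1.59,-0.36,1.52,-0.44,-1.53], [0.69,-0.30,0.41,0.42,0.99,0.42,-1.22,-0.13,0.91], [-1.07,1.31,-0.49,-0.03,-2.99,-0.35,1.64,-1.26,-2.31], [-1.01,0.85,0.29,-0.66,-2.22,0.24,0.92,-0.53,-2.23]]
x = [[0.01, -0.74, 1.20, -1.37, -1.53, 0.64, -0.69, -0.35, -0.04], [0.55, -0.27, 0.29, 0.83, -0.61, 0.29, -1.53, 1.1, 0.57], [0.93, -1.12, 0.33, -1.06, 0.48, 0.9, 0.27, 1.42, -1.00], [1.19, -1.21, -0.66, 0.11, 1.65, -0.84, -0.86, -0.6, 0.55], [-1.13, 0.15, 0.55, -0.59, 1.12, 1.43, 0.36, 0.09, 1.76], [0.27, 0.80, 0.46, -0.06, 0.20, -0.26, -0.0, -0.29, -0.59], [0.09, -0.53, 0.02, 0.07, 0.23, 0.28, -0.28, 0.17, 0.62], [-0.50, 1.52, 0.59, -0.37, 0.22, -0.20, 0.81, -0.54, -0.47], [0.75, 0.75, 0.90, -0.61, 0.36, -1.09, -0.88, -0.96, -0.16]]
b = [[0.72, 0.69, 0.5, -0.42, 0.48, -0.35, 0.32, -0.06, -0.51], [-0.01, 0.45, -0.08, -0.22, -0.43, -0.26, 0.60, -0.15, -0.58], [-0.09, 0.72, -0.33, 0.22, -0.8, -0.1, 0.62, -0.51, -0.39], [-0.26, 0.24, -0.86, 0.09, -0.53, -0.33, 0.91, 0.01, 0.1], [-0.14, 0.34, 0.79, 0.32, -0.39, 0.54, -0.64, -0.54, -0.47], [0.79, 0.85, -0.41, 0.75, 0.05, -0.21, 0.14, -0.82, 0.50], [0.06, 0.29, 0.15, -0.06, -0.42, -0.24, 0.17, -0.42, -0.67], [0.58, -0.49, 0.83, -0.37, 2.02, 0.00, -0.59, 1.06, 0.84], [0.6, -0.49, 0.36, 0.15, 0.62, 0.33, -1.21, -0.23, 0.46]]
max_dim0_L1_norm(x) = 7.09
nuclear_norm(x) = 17.08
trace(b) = 2.02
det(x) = -0.04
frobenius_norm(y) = 11.51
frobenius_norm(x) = 6.99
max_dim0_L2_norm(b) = 2.48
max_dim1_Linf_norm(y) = 3.22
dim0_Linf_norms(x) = [1.19, 1.52, 1.2, 1.37, 1.65, 1.43, 1.53, 1.42, 1.76]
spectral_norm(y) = 9.02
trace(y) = -2.78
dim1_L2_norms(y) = [1.77, 4.62, 4.59, 3.47, 5.09, 3.05, 2.1, 4.67, 3.65]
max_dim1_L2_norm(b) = 2.77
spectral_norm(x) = 3.52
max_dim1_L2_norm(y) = 5.09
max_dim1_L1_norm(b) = 6.78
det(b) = -0.00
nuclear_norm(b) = 10.12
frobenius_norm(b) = 4.95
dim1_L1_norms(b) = [4.05, 2.78, 3.78, 3.33, 4.17, 4.52, 2.48, 6.78, 4.45]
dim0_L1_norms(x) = [5.42, 7.09, 5.0, 5.07, 6.4, 5.93, 5.68, 5.52, 5.76]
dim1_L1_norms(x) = [6.57, 6.04, 7.51, 7.67, 7.18, 2.93, 2.29, 5.22, 6.46]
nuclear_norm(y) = 21.50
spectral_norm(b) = 3.70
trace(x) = 0.06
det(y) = -0.00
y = x @ b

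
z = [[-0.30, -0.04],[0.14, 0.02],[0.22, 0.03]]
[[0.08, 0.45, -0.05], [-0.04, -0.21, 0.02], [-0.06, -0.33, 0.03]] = z @ [[-0.07,  -1.65,  0.32],[-1.53,  1.0,  -1.27]]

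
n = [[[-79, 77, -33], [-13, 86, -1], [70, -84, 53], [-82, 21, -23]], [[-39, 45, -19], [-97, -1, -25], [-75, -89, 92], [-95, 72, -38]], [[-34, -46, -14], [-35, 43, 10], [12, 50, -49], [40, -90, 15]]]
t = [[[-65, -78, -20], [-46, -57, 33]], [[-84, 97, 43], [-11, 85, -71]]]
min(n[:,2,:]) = -89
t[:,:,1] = [[-78, -57], [97, 85]]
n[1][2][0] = -75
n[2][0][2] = -14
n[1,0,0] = -39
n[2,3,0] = 40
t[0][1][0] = -46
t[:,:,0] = [[-65, -46], [-84, -11]]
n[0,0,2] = -33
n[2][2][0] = 12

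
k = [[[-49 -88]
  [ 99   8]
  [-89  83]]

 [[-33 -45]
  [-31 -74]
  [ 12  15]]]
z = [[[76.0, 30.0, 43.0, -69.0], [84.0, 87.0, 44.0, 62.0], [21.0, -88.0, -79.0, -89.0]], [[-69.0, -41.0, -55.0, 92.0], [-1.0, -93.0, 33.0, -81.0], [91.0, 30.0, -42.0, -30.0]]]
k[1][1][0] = -31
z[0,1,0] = 84.0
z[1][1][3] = -81.0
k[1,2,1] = 15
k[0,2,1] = 83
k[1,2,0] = 12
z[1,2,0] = 91.0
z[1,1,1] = -93.0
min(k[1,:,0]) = -33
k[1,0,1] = -45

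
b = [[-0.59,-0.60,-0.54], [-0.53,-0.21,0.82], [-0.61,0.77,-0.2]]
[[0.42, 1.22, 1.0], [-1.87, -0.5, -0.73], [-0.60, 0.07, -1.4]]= b @ [[1.12,-0.49,0.65], [-0.32,-0.58,-1.53], [-1.64,-1.08,-0.86]]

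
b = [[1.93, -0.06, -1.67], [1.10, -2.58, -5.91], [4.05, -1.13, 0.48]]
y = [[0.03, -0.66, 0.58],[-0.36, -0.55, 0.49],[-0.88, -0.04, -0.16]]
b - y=[[1.9, 0.6, -2.25], [1.46, -2.03, -6.4], [4.93, -1.09, 0.64]]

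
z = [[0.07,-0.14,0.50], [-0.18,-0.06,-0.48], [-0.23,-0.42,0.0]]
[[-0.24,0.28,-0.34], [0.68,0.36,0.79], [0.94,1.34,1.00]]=z@[[-2.21, -1.7, -0.7], [-1.03, -2.25, -1.99], [-0.45, 0.16, -1.14]]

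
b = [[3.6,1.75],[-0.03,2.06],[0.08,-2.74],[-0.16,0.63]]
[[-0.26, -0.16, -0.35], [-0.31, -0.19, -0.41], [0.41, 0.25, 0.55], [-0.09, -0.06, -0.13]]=b @ [[0.00, 0.0, 0.00],  [-0.15, -0.09, -0.2]]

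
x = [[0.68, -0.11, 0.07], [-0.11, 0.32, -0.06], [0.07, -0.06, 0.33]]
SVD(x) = [[-0.94, -0.33, 0.11], [0.28, -0.52, 0.80], [-0.21, 0.79, 0.58]] @ diag([0.7286483484622046, 0.340423026171473, 0.2609286253663229]) @ [[-0.94,0.28,-0.21], [-0.33,-0.52,0.79], [0.11,0.80,0.58]]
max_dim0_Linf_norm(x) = 0.68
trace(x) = 1.33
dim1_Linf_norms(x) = [0.68, 0.32, 0.33]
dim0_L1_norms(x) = [0.86, 0.49, 0.46]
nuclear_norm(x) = 1.33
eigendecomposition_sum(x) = [[0.64, -0.19, 0.14], [-0.19, 0.06, -0.04], [0.14, -0.04, 0.03]] + [[0.04, 0.06, -0.09], [0.06, 0.09, -0.14], [-0.09, -0.14, 0.21]] + [[0.0, 0.02, 0.02], [0.02, 0.17, 0.12], [0.02, 0.12, 0.09]]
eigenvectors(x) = [[0.94, -0.33, 0.11], [-0.28, -0.52, 0.80], [0.21, 0.79, 0.58]]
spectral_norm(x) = 0.73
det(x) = 0.06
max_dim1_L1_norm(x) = 0.86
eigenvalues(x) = [0.73, 0.34, 0.26]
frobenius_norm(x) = 0.85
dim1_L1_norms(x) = [0.86, 0.49, 0.46]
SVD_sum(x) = [[0.64, -0.19, 0.14], [-0.19, 0.06, -0.04], [0.14, -0.04, 0.03]] + [[0.04, 0.06, -0.09], [0.06, 0.09, -0.14], [-0.09, -0.14, 0.21]] + [[0.00,  0.02,  0.02], [0.02,  0.17,  0.12], [0.02,  0.12,  0.09]]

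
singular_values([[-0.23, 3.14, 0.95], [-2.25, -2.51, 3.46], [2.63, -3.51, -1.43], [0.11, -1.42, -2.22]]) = [5.86, 4.99, 1.77]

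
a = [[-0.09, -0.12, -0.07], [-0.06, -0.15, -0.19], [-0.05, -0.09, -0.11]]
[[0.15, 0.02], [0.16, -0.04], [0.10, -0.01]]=a @ [[-0.63,-1.0], [-0.76,0.53], [-0.04,0.13]]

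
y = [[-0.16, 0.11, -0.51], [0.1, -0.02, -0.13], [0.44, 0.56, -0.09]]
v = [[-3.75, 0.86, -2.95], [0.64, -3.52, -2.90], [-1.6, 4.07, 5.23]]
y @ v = [[1.49, -2.60, -2.51], [-0.18, -0.37, -0.92], [-1.15, -1.96, -3.39]]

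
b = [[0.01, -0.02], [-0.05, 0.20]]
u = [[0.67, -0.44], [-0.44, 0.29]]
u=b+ [[0.66, -0.42],[-0.39, 0.09]]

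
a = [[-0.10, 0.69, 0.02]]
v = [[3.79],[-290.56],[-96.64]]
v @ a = [[-0.38, 2.62, 0.08],[29.06, -200.49, -5.81],[9.66, -66.68, -1.93]]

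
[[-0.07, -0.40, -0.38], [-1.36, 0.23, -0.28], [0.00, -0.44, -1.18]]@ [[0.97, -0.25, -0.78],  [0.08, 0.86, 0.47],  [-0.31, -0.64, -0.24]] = [[0.02, -0.08, -0.04],[-1.21, 0.72, 1.24],[0.33, 0.38, 0.08]]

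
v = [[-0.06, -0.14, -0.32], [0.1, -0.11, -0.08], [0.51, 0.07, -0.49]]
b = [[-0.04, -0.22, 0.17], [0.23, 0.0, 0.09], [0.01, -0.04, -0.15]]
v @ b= [[-0.03, 0.03, 0.03], [-0.03, -0.02, 0.02], [-0.01, -0.09, 0.17]]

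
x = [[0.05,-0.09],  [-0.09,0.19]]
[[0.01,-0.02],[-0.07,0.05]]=x @ [[-2.54, 0.27], [-1.57, 0.38]]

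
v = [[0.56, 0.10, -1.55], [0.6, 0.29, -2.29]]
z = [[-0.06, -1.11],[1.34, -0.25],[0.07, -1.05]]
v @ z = [[-0.01, 0.98], [0.19, 1.67]]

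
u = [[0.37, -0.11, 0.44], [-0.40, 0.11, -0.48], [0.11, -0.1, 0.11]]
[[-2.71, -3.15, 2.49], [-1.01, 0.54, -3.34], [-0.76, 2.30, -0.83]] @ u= [[0.53, -0.3, 0.59], [-0.96, 0.50, -1.07], [-1.29, 0.42, -1.53]]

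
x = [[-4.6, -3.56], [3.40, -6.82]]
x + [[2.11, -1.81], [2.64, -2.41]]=[[-2.49, -5.37], [6.04, -9.23]]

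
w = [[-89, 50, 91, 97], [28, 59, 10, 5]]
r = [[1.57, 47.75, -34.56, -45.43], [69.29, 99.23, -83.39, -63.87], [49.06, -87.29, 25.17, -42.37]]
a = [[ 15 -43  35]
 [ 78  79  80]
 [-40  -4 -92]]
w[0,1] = 50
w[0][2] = 91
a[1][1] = 79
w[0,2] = 91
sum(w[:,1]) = 109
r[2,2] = 25.17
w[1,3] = 5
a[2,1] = -4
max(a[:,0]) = 78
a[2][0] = -40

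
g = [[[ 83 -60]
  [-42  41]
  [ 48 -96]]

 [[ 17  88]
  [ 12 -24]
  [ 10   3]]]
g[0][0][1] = -60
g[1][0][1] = 88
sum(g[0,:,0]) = 89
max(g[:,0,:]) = 88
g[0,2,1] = -96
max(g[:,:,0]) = 83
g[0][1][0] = -42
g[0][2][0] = 48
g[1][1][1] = -24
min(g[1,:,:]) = -24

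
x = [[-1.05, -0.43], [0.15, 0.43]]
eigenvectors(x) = [[-0.99, 0.29],  [0.10, -0.96]]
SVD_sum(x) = [[-1.01, -0.51], [0.29, 0.15]] + [[-0.04,0.08], [-0.14,0.28]]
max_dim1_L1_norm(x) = 1.48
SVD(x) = [[-0.96,0.28], [0.28,0.96]] @ diag([1.177626520886332, 0.3286271098146867]) @ [[0.89, 0.45], [-0.45, 0.89]]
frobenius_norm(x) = 1.22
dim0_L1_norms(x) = [1.2, 0.86]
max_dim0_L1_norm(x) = 1.2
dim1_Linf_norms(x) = [1.05, 0.43]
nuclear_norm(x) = 1.51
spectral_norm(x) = 1.18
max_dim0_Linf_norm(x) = 1.05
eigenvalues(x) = [-1.01, 0.39]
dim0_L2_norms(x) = [1.06, 0.61]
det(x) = -0.39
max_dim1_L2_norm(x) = 1.13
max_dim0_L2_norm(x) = 1.06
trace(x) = -0.62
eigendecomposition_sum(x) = [[-1.04, -0.31], [0.11, 0.03]] + [[-0.01,-0.12], [0.04,0.4]]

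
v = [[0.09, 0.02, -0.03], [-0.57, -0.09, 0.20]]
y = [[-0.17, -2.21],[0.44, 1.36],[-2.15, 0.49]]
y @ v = [[1.24, 0.2, -0.44], [-0.74, -0.11, 0.26], [-0.47, -0.09, 0.16]]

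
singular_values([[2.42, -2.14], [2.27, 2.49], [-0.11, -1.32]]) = [3.57, 3.29]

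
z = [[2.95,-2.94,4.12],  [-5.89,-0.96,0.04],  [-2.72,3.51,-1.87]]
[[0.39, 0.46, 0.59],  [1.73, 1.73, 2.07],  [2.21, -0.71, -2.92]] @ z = [[-3.16,0.48,0.52], [-10.72,0.52,3.33], [18.64,-16.06,14.54]]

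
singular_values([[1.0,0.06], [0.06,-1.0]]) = [1.0, 1.0]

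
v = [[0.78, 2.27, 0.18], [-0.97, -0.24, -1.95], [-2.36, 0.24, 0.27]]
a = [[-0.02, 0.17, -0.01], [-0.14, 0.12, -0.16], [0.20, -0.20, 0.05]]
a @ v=[[-0.16, -0.09, -0.34], [0.15, -0.38, -0.3], [0.23, 0.51, 0.44]]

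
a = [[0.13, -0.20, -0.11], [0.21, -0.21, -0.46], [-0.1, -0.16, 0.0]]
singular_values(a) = [0.59, 0.2, 0.11]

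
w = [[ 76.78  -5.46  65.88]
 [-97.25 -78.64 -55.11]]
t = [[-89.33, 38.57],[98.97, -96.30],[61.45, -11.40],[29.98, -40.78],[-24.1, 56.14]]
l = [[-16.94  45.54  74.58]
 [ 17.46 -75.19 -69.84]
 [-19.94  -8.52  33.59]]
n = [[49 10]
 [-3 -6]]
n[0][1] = 10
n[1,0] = -3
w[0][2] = 65.88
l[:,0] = [-16.94, 17.46, -19.94]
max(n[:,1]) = 10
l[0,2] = 74.58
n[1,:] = [-3, -6]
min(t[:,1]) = -96.3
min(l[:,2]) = -69.84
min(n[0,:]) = 10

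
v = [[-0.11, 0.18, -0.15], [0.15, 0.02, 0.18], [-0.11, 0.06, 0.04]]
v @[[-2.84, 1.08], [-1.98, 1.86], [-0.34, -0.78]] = [[0.01, 0.33],[-0.53, 0.06],[0.18, -0.04]]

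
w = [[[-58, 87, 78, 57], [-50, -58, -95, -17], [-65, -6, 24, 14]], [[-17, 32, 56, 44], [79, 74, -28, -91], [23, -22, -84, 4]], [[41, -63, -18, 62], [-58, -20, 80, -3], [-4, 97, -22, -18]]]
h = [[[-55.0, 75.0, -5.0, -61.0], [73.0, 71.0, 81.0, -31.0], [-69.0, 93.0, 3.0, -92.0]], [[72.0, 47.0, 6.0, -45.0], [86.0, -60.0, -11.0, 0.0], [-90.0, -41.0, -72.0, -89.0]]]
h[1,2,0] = -90.0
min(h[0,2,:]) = -92.0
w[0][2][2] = 24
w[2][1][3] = -3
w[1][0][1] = 32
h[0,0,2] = -5.0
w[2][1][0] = -58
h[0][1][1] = 71.0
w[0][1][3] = -17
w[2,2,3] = -18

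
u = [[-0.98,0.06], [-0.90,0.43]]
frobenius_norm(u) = 1.40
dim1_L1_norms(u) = [1.04, 1.33]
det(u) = -0.37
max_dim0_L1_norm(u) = 1.88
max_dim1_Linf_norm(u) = 0.98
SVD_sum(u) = [[-0.93,0.24], [-0.95,0.25]] + [[-0.05, -0.18], [0.05, 0.18]]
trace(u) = -0.55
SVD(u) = [[-0.7, -0.71], [-0.71, 0.7]] @ diag([1.3738200258941389, 0.26742949809665273]) @ [[0.97, -0.25], [0.25, 0.97]]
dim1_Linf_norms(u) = [0.98, 0.9]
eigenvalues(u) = [-0.94, 0.39]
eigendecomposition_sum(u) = [[-0.97,  0.04], [-0.64,  0.03]] + [[-0.01,0.02],[-0.26,0.4]]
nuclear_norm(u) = 1.64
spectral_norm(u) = 1.37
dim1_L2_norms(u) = [0.98, 1.0]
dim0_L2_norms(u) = [1.33, 0.43]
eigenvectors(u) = [[-0.84, -0.04], [-0.55, -1.0]]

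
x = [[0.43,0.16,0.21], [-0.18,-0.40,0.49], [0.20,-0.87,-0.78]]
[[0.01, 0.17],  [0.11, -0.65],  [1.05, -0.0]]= x@[[0.48, 0.45], [-0.84, 0.66], [-0.29, -0.62]]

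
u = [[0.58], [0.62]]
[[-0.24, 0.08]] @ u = [[-0.09]]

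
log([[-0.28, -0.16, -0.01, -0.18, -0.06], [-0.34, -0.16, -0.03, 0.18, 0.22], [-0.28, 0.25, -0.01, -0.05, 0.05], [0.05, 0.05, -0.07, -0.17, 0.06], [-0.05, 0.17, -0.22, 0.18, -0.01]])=[[-2.76+1.56j, -0.11+0.90j, -0.43+0.03j, (-5.05+0.63j), (0.7-0.33j)], [1.69+2.92j, -0.62+1.70j, 0.02+0.06j, (5.26+1.18j), -0.85-0.61j], [-2.89-0.64j, 0.07-0.37j, (-2.5-0.01j), (-7.3-0.26j), (2.34+0.13j)], [(0.64-0.75j), -0.29-0.43j, (0.14-0.02j), -1.08-0.30j, (0.28+0.16j)], [-3.77-0.96j, -0.59-0.56j, (-1.93-0.02j), -10.75-0.39j, 0.95+0.20j]]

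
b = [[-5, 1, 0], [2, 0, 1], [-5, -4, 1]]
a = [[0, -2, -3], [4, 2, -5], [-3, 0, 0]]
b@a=[[4, 12, 10], [-3, -4, -6], [-19, 2, 35]]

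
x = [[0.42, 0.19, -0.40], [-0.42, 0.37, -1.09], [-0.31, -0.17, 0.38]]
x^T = [[0.42, -0.42, -0.31], [0.19, 0.37, -0.17], [-0.4, -1.09, 0.38]]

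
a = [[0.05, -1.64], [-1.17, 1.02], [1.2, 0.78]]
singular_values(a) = [2.1, 1.66]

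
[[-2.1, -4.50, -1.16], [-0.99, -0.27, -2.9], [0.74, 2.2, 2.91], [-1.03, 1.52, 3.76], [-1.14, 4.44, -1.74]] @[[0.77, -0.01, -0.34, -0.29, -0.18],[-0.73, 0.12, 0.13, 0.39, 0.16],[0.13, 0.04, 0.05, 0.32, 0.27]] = [[1.52, -0.57, 0.07, -1.52, -0.66], [-0.94, -0.14, 0.16, -0.75, -0.65], [-0.66, 0.37, 0.18, 1.57, 1.00], [-1.41, 0.34, 0.74, 2.09, 1.44], [-4.35, 0.47, 0.88, 1.51, 0.45]]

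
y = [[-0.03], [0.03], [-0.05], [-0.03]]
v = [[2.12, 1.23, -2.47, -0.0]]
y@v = [[-0.06, -0.04, 0.07, 0.00], [0.06, 0.04, -0.07, 0.00], [-0.11, -0.06, 0.12, 0.0], [-0.06, -0.04, 0.07, 0.00]]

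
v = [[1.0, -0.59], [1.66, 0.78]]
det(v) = 1.759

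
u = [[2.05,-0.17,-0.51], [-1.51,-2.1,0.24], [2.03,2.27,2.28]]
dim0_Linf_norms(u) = [2.05, 2.27, 2.28]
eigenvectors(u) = [[(-0.02+0j), 0.07-0.53j, (0.07+0.53j)],[(0.89+0j), (-0.03+0.19j), (-0.03-0.19j)],[(-0.45+0j), (-0.82+0j), (-0.82-0j)]]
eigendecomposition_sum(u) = [[0.02-0.00j, 0.04+0.00j, (-0+0j)], [(-0.79+0j), -2.19-0.00j, 0.03-0.00j], [(0.4-0j), (1.09+0j), (-0.01+0j)]] + [[1.02+0.66j, (-0.11+0.37j), -0.25+0.72j],[-0.36-0.26j, 0.05-0.13j, 0.11-0.26j],[(0.82-1.68j), (0.59+0.09j), (1.15+0.25j)]] + [[1.02-0.66j, (-0.11-0.37j), -0.25-0.72j], [-0.36+0.26j, 0.05+0.13j, 0.11+0.26j], [0.82+1.68j, (0.59-0.09j), (1.15-0.25j)]]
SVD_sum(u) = [[0.7,0.69,0.39], [-1.51,-1.49,-0.84], [2.42,2.40,1.35]] + [[1.1, -0.39, -1.27], [-0.42, 0.15, 0.48], [-0.58, 0.21, 0.67]] + [[0.26, -0.47, 0.37], [0.42, -0.76, 0.6], [0.19, -0.34, 0.27]]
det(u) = -12.03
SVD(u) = [[-0.24, -0.84, 0.49], [0.51, 0.32, 0.80], [-0.82, 0.44, 0.35]] @ diag([4.445539823350207, 2.051924037392104, 1.3184018445754235]) @ [[-0.66, -0.65, -0.37],  [-0.64, 0.23, 0.74],  [0.4, -0.72, 0.57]]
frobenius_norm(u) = 5.07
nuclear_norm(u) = 7.82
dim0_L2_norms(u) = [3.26, 3.1, 2.35]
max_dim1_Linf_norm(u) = 2.28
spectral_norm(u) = 4.45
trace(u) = 2.23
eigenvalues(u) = [(-2.19+0j), (2.21+0.78j), (2.21-0.78j)]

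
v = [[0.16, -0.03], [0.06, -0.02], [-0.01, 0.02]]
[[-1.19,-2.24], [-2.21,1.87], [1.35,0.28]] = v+[[-1.35, -2.21], [-2.27, 1.89], [1.36, 0.26]]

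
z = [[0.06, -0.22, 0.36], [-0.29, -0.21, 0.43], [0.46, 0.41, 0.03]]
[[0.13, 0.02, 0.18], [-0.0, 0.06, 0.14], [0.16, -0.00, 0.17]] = z @ [[0.41,-0.09,0.23], [-0.09,0.09,0.12], [0.23,0.12,0.54]]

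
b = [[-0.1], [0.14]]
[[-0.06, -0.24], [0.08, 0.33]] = b@[[0.59,2.39]]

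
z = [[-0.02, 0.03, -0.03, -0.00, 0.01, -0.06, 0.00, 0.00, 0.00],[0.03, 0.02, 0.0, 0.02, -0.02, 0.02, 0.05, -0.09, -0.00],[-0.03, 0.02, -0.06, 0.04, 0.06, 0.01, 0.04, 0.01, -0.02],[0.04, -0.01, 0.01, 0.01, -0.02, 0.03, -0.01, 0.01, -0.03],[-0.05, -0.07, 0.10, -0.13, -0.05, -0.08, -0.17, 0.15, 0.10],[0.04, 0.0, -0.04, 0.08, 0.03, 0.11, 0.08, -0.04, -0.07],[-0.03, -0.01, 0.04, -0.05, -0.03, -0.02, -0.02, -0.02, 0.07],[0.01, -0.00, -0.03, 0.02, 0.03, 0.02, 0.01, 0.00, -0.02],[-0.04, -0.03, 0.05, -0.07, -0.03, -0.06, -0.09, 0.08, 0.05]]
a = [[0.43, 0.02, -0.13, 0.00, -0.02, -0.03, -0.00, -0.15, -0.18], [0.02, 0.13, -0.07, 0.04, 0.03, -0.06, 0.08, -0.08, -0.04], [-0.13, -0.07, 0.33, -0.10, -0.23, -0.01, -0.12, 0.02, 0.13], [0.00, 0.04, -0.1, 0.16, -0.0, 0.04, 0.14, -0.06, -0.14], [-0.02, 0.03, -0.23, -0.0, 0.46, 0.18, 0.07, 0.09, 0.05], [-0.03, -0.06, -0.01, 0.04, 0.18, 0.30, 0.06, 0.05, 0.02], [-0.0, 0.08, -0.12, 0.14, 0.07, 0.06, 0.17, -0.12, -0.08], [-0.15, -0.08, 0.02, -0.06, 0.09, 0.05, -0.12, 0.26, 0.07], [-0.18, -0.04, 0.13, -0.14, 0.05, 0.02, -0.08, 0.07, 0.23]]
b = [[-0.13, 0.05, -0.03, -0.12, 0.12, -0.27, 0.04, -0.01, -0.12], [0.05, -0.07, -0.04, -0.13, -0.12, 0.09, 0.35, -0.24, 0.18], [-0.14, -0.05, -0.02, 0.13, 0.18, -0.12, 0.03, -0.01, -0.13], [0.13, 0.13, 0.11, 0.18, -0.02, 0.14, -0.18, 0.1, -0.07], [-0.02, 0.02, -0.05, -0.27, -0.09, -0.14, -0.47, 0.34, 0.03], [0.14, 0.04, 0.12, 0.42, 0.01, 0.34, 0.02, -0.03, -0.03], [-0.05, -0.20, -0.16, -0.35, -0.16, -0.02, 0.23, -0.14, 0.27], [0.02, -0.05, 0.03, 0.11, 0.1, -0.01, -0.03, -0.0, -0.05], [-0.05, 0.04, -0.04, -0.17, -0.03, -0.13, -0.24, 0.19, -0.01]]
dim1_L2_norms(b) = [0.37, 0.51, 0.32, 0.38, 0.66, 0.57, 0.6, 0.17, 0.38]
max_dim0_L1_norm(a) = 1.14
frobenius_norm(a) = 1.19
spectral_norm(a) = 0.82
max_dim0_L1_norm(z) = 0.47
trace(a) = 2.47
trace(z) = 0.04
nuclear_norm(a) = 2.48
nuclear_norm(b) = 2.64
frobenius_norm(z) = 0.47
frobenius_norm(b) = 1.40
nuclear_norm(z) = 0.79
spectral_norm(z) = 0.43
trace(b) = 0.43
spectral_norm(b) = 0.91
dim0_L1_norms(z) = [0.29, 0.19, 0.36, 0.42, 0.28, 0.41, 0.47, 0.4, 0.36]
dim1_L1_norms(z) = [0.15, 0.25, 0.29, 0.17, 0.9, 0.49, 0.29, 0.14, 0.5]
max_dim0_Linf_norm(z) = 0.17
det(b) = -0.00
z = b @ a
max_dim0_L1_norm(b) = 1.88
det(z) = -0.00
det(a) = -0.00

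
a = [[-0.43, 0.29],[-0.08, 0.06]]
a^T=[[-0.43, -0.08], [0.29, 0.06]]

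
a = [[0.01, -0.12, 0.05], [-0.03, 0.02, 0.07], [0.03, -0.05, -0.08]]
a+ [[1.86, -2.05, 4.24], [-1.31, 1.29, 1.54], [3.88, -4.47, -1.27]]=[[1.87, -2.17, 4.29],[-1.34, 1.31, 1.61],[3.91, -4.52, -1.35]]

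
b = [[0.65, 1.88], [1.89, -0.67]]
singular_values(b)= [2.01, 1.99]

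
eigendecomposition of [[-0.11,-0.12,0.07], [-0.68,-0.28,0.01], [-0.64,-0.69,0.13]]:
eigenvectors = [[0.01+0.02j, (0.01-0.02j), (0.33+0j)], [(-0.49+0.02j), -0.49-0.02j, (-0.42+0j)], [-0.87+0.00j, -0.87-0.00j, 0.85+0.00j]]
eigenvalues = [(-0.24+0.04j), (-0.24-0.04j), (0.23+0j)]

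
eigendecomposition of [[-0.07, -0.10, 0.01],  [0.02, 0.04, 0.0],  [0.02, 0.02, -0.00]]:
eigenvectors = [[0.94, 0.76, 0.47], [-0.21, -0.64, -0.27], [-0.29, 0.14, 0.84]]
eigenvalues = [-0.05, 0.02, 0.0]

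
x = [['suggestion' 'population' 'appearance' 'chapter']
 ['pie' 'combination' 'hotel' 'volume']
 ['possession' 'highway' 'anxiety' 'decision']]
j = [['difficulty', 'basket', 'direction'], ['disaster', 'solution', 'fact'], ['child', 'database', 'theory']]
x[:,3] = ['chapter', 'volume', 'decision']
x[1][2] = 'hotel'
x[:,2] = ['appearance', 'hotel', 'anxiety']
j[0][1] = 'basket'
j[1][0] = 'disaster'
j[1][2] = 'fact'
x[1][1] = 'combination'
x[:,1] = ['population', 'combination', 'highway']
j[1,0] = 'disaster'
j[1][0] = 'disaster'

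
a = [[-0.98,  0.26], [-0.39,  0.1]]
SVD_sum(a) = [[-0.98, 0.26], [-0.39, 0.10]] + [[0.0, 0.00], [-0.0, -0.00]]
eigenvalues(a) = [-0.88, -0.0]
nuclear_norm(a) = 1.09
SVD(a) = [[-0.93, -0.37], [-0.37, 0.93]] @ diag([1.0909125934057513, 0.0031166566602604147]) @ [[0.97, -0.26], [-0.26, -0.97]]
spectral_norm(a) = 1.09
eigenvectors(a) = [[-0.93, -0.26], [-0.37, -0.97]]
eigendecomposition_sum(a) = [[-0.98, 0.26],  [-0.39, 0.1]] + [[0.00, -0.00],[0.00, -0.0]]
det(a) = 0.00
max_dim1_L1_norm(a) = 1.24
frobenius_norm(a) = 1.09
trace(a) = -0.88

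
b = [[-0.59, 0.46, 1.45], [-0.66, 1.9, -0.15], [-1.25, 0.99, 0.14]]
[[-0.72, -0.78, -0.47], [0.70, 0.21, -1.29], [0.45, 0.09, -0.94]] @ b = [[1.53, -2.28, -0.99], [1.06, -0.56, 0.80], [0.85, -0.55, 0.51]]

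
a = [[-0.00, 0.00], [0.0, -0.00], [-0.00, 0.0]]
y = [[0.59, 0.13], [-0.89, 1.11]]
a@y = [[0.00,0.0], [0.00,0.0], [0.00,0.0]]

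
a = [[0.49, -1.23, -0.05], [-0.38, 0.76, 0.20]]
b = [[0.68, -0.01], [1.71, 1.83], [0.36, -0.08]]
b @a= [[0.34, -0.84, -0.04], [0.14, -0.71, 0.28], [0.21, -0.50, -0.03]]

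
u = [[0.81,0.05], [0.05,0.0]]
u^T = [[0.81, 0.05],[0.05, 0.0]]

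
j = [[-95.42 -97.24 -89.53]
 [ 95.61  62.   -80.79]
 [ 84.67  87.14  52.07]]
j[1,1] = 62.0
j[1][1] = 62.0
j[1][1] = 62.0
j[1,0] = 95.61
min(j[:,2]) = -89.53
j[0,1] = -97.24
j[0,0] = -95.42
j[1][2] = -80.79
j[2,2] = 52.07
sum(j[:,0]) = 84.86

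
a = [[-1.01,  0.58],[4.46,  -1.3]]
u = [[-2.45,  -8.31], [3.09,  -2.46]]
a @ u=[[4.27,  6.97], [-14.94,  -33.86]]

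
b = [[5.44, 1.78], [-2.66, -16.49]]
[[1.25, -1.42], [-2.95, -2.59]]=b @[[0.18, -0.33], [0.15, 0.21]]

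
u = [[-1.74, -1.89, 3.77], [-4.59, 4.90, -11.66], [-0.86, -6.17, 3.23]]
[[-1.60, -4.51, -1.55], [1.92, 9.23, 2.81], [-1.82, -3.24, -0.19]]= u @ [[0.29, 0.48, 0.22],[0.14, -0.07, -0.22],[-0.22, -1.01, -0.42]]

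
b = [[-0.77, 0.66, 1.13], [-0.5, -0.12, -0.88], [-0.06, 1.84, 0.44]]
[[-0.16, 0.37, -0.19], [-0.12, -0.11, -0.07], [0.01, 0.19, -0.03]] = b @ [[0.23,  -0.14,  0.20], [0.01,  0.05,  0.0], [0.01,  0.2,  -0.03]]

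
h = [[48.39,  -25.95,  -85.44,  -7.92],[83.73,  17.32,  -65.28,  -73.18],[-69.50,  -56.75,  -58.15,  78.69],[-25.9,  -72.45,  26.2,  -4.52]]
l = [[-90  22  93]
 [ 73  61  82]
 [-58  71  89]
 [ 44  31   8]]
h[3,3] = -4.52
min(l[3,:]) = 8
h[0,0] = 48.39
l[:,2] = [93, 82, 89, 8]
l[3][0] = 44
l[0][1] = 22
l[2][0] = -58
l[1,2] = 82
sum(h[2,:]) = -105.71000000000001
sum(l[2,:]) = 102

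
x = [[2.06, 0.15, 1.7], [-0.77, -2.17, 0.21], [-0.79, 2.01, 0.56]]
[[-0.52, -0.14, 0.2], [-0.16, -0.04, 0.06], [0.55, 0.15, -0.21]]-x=[[-2.58,-0.29,-1.5], [0.61,2.13,-0.15], [1.34,-1.86,-0.77]]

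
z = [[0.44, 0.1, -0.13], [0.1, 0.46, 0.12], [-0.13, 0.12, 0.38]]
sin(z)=[[0.42, 0.09, -0.12], [0.09, 0.44, 0.11], [-0.12, 0.11, 0.37]]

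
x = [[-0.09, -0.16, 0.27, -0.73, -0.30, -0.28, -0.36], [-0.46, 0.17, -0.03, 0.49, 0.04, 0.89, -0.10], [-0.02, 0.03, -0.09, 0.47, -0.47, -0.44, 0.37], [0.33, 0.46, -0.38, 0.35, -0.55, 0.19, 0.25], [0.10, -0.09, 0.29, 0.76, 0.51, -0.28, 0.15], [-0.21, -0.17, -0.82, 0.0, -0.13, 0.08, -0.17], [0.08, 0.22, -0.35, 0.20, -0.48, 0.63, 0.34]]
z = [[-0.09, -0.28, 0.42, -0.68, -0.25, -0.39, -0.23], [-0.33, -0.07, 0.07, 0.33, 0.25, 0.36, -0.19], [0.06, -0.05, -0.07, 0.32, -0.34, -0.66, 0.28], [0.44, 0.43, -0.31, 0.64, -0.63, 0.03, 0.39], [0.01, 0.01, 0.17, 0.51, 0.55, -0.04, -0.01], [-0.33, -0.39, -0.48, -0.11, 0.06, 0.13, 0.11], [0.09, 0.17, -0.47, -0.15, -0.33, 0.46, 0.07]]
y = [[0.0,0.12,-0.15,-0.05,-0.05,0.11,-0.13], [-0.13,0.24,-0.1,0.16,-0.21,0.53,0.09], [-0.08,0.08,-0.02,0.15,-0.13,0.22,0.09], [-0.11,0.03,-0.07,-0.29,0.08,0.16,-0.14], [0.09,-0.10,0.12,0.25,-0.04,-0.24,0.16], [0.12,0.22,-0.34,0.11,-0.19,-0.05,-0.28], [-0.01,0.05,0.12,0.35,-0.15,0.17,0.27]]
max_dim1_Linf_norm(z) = 0.68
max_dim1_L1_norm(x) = 2.51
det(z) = -0.00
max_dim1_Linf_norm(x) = 0.89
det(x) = 0.03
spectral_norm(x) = 1.66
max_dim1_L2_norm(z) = 1.2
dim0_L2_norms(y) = [0.24, 0.37, 0.43, 0.58, 0.36, 0.68, 0.48]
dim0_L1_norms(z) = [1.35, 1.4, 1.99, 2.74, 2.41, 2.07, 1.28]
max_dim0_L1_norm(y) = 1.48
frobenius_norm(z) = 2.32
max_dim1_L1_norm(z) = 2.87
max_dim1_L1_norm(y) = 1.46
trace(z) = 1.16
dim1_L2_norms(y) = [0.27, 0.67, 0.33, 0.39, 0.42, 0.55, 0.51]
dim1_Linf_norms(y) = [0.15, 0.53, 0.22, 0.29, 0.25, 0.34, 0.35]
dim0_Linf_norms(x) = [0.46, 0.46, 0.82, 0.76, 0.55, 0.89, 0.37]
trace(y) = 0.11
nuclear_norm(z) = 4.92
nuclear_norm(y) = 2.17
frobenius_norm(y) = 1.24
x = y + z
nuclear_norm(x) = 5.83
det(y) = 0.00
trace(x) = 1.27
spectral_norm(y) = 0.84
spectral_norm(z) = 1.48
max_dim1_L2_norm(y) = 0.67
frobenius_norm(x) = 2.61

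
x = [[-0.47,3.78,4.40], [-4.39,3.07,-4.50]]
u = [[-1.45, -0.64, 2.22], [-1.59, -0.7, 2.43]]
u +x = [[-1.92, 3.14, 6.62], [-5.98, 2.37, -2.07]]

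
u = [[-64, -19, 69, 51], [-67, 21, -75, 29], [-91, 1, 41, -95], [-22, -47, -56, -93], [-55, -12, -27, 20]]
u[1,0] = -67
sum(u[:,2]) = -48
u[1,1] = 21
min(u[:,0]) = -91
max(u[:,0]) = -22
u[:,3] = [51, 29, -95, -93, 20]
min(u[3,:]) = -93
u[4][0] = -55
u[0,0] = -64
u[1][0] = -67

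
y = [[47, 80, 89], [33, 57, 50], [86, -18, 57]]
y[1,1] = 57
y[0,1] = 80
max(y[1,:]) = 57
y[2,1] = -18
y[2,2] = 57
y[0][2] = 89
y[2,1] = -18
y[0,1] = 80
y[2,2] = 57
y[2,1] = -18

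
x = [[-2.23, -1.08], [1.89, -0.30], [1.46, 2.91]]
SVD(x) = [[-0.59, 0.36], [0.29, -0.74], [0.75, 0.57]] @ diag([4.0384561246480954, 2.0228623604418283]) @ [[0.73,0.68], [-0.68,0.73]]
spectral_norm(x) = 4.04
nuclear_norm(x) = 6.06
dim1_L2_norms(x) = [2.48, 1.91, 3.26]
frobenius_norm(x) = 4.52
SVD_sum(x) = [[-1.74, -1.61], [0.87, 0.8], [2.24, 2.07]] + [[-0.49, 0.53], [1.02, -1.10], [-0.78, 0.84]]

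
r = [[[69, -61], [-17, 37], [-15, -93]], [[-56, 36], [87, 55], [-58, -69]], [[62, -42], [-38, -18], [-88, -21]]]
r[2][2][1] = -21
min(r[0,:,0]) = -17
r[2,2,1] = -21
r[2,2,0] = -88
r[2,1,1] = -18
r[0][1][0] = -17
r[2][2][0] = -88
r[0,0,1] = -61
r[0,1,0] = -17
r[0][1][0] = -17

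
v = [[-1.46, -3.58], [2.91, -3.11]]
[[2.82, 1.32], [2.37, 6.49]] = v @ [[-0.02, 1.28], [-0.78, -0.89]]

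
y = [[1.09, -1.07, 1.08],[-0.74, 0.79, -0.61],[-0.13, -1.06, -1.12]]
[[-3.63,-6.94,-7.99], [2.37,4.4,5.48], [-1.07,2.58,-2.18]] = y@[[2.42, -2.12, -1.74], [3.34, 1.15, 4.02], [-2.49, -3.15, -1.66]]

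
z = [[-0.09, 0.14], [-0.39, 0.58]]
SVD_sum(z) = [[-0.09, 0.14],[-0.39, 0.58]] + [[0.00,0.0], [-0.0,-0.0]]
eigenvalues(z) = [0.0, 0.49]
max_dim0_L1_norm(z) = 0.72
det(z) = 0.00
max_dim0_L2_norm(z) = 0.6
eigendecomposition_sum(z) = [[0.01,-0.0], [0.00,-0.00]] + [[-0.1, 0.14], [-0.39, 0.58]]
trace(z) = 0.49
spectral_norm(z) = 0.72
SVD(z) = [[-0.23, -0.97], [-0.97, 0.23]] @ diag([0.7184628322279943, 0.003340465076749383]) @ [[0.56,  -0.83], [-0.83,  -0.56]]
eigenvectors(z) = [[-0.83, -0.24], [-0.56, -0.97]]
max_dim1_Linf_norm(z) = 0.58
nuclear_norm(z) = 0.72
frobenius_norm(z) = 0.72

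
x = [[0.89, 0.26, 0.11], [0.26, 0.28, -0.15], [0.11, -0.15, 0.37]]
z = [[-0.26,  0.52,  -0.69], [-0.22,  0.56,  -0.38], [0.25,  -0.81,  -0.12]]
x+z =[[0.63, 0.78, -0.58], [0.04, 0.84, -0.53], [0.36, -0.96, 0.25]]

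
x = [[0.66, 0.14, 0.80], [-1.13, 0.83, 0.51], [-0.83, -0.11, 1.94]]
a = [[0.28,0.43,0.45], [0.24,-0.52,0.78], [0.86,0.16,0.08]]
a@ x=[[-0.67, 0.35, 1.32], [0.1, -0.48, 1.44], [0.32, 0.24, 0.92]]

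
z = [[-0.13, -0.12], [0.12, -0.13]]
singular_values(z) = [0.18, 0.18]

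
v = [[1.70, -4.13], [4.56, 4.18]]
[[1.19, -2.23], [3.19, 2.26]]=v @ [[0.70,0.00], [0.0,0.54]]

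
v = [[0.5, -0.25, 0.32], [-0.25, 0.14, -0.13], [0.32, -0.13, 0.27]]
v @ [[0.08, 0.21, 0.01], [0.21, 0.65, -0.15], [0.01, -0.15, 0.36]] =[[-0.01, -0.11, 0.16], [0.01, 0.06, -0.07], [0.0, -0.06, 0.12]]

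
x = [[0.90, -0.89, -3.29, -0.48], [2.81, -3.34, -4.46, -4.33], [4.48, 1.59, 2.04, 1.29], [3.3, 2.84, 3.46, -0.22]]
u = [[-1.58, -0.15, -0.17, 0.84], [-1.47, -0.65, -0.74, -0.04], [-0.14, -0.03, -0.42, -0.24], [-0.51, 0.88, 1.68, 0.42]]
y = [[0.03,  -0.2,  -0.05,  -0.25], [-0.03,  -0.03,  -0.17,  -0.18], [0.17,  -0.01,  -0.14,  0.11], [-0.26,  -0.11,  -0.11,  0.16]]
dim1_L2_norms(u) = [1.8, 1.77, 0.5, 2.01]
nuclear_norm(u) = 5.27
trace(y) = 0.02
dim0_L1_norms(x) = [11.49, 8.66, 13.25, 6.32]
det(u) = 0.58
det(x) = 131.78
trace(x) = -0.62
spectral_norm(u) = 2.41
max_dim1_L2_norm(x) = 7.6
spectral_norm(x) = 9.02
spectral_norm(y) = 0.39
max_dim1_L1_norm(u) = 3.49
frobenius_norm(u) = 3.27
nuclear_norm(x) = 18.78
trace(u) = -2.23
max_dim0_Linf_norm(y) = 0.26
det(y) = 0.00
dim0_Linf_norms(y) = [0.26, 0.2, 0.17, 0.25]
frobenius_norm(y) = 0.59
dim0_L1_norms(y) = [0.49, 0.35, 0.47, 0.7]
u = y @ x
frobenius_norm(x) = 11.39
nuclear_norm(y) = 1.11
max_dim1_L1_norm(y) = 0.64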